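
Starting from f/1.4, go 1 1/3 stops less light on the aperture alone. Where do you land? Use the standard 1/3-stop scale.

Aperture: f/1.4 → f/1.6 → f/1.8 → f/2 → f/2.2 — 1 1/3 stops smaller aperture (darker).

f/2.2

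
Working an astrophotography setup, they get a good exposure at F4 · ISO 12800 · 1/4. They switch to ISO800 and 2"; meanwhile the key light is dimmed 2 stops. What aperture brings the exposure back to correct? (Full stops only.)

Scene light: 2 stops darker.
ISO: 12800 → 6400 → 3200 → 1600 → 800 — 4 stops lower (darker).
Shutter speed: 1/4 → 1/2 → 1 → 2 — 3 stops longer (brighter).
Net so far: 3 stops darker. Aperture: f/4 → f/2.8 → f/2 → f/1.4.

f/1.4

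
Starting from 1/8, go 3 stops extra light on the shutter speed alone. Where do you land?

Shutter speed: 1/8 → 1/4 → 1/2 → 1 — 3 stops longer (brighter).

1 s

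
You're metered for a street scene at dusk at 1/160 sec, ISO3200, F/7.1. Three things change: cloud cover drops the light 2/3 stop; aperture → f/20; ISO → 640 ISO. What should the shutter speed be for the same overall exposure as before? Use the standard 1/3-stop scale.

Scene light: 2/3 stop darker.
Aperture: f/7.1 → f/8 → f/9 → f/10 → f/11 → f/13 → f/14 → f/16 → f/18 → f/20 — 3 stops narrower (darker).
ISO: 3200 → 2500 → 2000 → 1600 → 1250 → 1000 → 800 → 640 — 2 1/3 stops lower (darker).
Net so far: 6 stops darker. Shutter speed: 1/160 → 1/125 → 1/100 → 1/80 → 1/60 → 1/50 → 1/40 → 1/30 → 1/25 → 1/20 → 1/15 → 1/13 → 1/10 → 1/8 → 1/6 → 1/5 → 1/4 → 0.3 → 0.4.

0.4 s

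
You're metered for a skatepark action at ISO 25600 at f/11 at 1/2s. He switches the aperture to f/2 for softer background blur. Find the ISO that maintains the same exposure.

Aperture: f/11 → f/8 → f/5.6 → f/4 → f/2.8 → f/2 — 5 stops wider (brighter).
Need 5 stops darker from the ISO: 25600 → 12800 → 6400 → 3200 → 1600 → 800.

ISO 800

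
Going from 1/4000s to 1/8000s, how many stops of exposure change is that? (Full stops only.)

1 stop

1/4000 → 1/8000 — count the steps: 1 stop.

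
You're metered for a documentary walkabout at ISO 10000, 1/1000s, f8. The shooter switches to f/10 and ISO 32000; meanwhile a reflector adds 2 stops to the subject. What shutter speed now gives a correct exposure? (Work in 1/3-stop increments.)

1/8000s

Scene light: 2 stops brighter.
Aperture: f/8 → f/9 → f/10 — 2/3 stop smaller aperture (darker).
ISO: 10000 → 12800 → 16000 → 20000 → 25600 → 32000 — 1 2/3 stops higher (brighter).
Net so far: 3 stops brighter. Shutter speed: 1/1000 → 1/1250 → 1/1600 → 1/2000 → 1/2500 → 1/3200 → 1/4000 → 1/5000 → 1/6400 → 1/8000.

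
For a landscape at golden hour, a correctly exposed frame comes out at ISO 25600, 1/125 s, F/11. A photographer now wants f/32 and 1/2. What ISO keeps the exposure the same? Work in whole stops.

ISO 3200

Aperture: f/11 → f/16 → f/22 → f/32 — 3 stops smaller aperture (darker).
Shutter speed: 1/125 → 1/60 → 1/30 → 1/15 → 1/8 → 1/4 → 1/2 — 6 stops longer (brighter).
Net change so far: 3 stops brighter. Offset with the ISO: 25600 → 12800 → 6400 → 3200.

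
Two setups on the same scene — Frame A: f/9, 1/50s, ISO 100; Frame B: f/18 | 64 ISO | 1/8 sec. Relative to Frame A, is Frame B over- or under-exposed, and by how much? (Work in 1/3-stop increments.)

same exposure (0 stops)

Aperture: f/9 → f/10 → f/11 → f/13 → f/14 → f/16 → f/18 — 2 stops narrower (darker).
Shutter speed: 1/50 → 1/40 → 1/30 → 1/25 → 1/20 → 1/15 → 1/13 → 1/10 → 1/8 — 2 2/3 stops slower (brighter).
ISO: 100 → 80 → 64 — 2/3 stop lower (darker).
Net: −2 +2 2/3 −2/3 = 0 stops.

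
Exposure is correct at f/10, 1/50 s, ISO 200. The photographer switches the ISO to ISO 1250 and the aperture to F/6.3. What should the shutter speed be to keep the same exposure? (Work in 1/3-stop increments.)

1/800s

ISO: 200 → 250 → 320 → 400 → 500 → 640 → 800 → 1000 → 1250 — 2 2/3 stops raised (brighter).
Aperture: f/10 → f/9 → f/8 → f/7.1 → f/6.3 — 1 1/3 stops larger aperture (brighter).
Net change so far: 4 stops brighter. Offset with the shutter speed: 1/50 → 1/60 → 1/80 → 1/100 → 1/125 → 1/160 → 1/200 → 1/250 → 1/320 → 1/400 → 1/500 → 1/640 → 1/800.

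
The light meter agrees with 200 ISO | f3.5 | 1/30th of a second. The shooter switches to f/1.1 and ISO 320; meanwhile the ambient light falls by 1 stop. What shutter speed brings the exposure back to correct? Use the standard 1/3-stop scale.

1/250s

Scene light: 1 stop darker.
Aperture: f/3.5 → f/3.2 → f/2.8 → f/2.5 → f/2.2 → f/2 → f/1.8 → f/1.6 → f/1.4 → f/1.2 → f/1.1 — 3 1/3 stops wider (brighter).
ISO: 200 → 250 → 320 — 2/3 stop raised (brighter).
Net so far: 3 stops brighter. Shutter speed: 1/30 → 1/40 → 1/50 → 1/60 → 1/80 → 1/100 → 1/125 → 1/160 → 1/200 → 1/250.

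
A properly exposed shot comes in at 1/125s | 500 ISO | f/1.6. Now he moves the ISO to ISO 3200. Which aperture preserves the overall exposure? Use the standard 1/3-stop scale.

f/4

ISO: 500 → 640 → 800 → 1000 → 1250 → 1600 → 2000 → 2500 → 3200 — 2 2/3 stops raised (brighter).
Need 2 2/3 stops darker from the aperture: f/1.6 → f/1.8 → f/2 → f/2.2 → f/2.5 → f/2.8 → f/3.2 → f/3.5 → f/4.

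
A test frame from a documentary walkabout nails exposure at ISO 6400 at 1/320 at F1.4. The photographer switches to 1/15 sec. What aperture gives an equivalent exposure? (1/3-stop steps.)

Shutter speed: 1/320 → 1/250 → 1/200 → 1/160 → 1/125 → 1/100 → 1/80 → 1/60 → 1/50 → 1/40 → 1/30 → 1/25 → 1/20 → 1/15 — 4 1/3 stops slower (brighter).
Need 4 1/3 stops darker from the aperture: f/1.4 → f/1.6 → f/1.8 → f/2 → f/2.2 → f/2.5 → f/2.8 → f/3.2 → f/3.5 → f/4 → f/4.5 → f/5 → f/5.6 → f/6.3.

f/6.3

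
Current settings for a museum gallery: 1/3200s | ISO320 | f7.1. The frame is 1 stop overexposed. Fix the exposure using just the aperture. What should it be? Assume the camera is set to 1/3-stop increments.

Overexposed by 1 stop → need 1 stop darker.
Aperture: f/7.1 → f/8 → f/9 → f/10.

f/10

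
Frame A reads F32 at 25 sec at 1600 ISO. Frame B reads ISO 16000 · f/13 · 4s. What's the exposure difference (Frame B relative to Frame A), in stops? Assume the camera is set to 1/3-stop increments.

3 1/3 stops brighter

Aperture: f/32 → f/29 → f/25 → f/22 → f/20 → f/18 → f/16 → f/14 → f/13 — 2 2/3 stops larger aperture (brighter).
Shutter speed: 25 → 20 → 15 → 13 → 10 → 8 → 6 → 5 → 4 — 2 2/3 stops shorter (darker).
ISO: 1600 → 2000 → 2500 → 3200 → 4000 → 5000 → 6400 → 8000 → 10000 → 12800 → 16000 — 3 1/3 stops higher (brighter).
Net: +2 2/3 −2 2/3 +3 1/3 = +3 1/3 stops.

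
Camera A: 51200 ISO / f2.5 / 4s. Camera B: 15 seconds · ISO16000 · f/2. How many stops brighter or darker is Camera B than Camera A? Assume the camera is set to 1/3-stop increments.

Aperture: f/2.5 → f/2.2 → f/2 — 2/3 stop wider (brighter).
Shutter speed: 4 → 5 → 6 → 8 → 10 → 13 → 15 — 2 stops slower (brighter).
ISO: 51200 → 40000 → 32000 → 25600 → 20000 → 16000 — 1 2/3 stops dropped (darker).
Net: +2/3 +2 −1 2/3 = +1 stop.

1 stop brighter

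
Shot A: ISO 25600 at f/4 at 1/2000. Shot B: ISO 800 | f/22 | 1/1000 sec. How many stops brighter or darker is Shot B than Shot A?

Aperture: f/4 → f/5.6 → f/8 → f/11 → f/16 → f/22 — 5 stops stopped down (darker).
Shutter speed: 1/2000 → 1/1000 — 1 stop slower (brighter).
ISO: 25600 → 12800 → 6400 → 3200 → 1600 → 800 — 5 stops lower (darker).
Net: −5 +1 −5 = −9 stops.

9 stops darker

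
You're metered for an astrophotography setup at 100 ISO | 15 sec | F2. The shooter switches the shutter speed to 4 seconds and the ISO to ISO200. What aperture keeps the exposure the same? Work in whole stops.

f/1.4

Shutter speed: 15 → 8 → 4 — 2 stops shorter (darker).
ISO: 100 → 200 — 1 stop higher (brighter).
Net change so far: 1 stop darker. Offset with the aperture: f/2 → f/1.4.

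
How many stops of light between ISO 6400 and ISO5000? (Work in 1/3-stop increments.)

6400 → 5000 — count the steps: 1 third-stops = 1/3 stop.

1/3 stop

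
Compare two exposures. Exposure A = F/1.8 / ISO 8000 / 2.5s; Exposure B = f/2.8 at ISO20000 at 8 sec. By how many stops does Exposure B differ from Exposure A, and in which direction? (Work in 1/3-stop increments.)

1 2/3 stops brighter

Aperture: f/1.8 → f/2 → f/2.2 → f/2.5 → f/2.8 — 1 1/3 stops narrower (darker).
Shutter speed: 2.5 → 3.2 → 4 → 5 → 6 → 8 — 1 2/3 stops longer (brighter).
ISO: 8000 → 10000 → 12800 → 16000 → 20000 — 1 1/3 stops higher (brighter).
Net: −1 1/3 +1 2/3 +1 1/3 = +1 2/3 stops.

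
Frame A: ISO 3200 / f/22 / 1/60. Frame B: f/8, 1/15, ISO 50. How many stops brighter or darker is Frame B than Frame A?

1 stop darker

Aperture: f/22 → f/16 → f/11 → f/8 — 3 stops opened up (brighter).
Shutter speed: 1/60 → 1/30 → 1/15 — 2 stops longer (brighter).
ISO: 3200 → 1600 → 800 → 400 → 200 → 100 → 50 — 6 stops dropped (darker).
Net: +3 +2 −6 = −1 stop.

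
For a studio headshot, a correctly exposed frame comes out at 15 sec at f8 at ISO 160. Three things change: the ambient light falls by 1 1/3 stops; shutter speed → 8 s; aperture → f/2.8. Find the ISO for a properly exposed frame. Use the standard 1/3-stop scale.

ISO 100

Scene light: 1 1/3 stops darker.
Shutter speed: 15 → 13 → 10 → 8 — 1 stop faster (darker).
Aperture: f/8 → f/7.1 → f/6.3 → f/5.6 → f/5 → f/4.5 → f/4 → f/3.5 → f/3.2 → f/2.8 — 3 stops opened up (brighter).
Net so far: 2/3 stop brighter. ISO: 160 → 125 → 100.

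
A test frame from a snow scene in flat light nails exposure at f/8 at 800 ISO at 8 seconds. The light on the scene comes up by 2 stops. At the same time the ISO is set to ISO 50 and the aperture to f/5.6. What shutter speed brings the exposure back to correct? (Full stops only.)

Scene light: 2 stops brighter.
ISO: 800 → 400 → 200 → 100 → 50 — 4 stops dropped (darker).
Aperture: f/8 → f/5.6 — 1 stop larger aperture (brighter).
Net so far: 1 stop darker. Shutter speed: 8 → 15.

15 s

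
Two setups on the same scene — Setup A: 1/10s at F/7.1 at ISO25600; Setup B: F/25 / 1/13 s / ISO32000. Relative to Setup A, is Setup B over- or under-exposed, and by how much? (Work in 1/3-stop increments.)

Aperture: f/7.1 → f/8 → f/9 → f/10 → f/11 → f/13 → f/14 → f/16 → f/18 → f/20 → f/22 → f/25 — 3 2/3 stops narrower (darker).
Shutter speed: 1/10 → 1/13 — 1/3 stop shorter (darker).
ISO: 25600 → 32000 — 1/3 stop higher (brighter).
Net: −3 2/3 −1/3 +1/3 = −3 2/3 stops.

3 2/3 stops darker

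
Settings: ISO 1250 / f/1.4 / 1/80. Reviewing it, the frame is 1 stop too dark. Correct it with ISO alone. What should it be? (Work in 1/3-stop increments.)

Underexposed by 1 stop → need 1 stop brighter.
ISO: 1250 → 1600 → 2000 → 2500.

ISO 2500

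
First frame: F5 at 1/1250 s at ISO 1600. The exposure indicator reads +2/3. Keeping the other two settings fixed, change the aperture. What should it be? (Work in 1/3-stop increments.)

f/6.3

Overexposed by 2/3 stop → need 2/3 stop darker.
Aperture: f/5 → f/5.6 → f/6.3.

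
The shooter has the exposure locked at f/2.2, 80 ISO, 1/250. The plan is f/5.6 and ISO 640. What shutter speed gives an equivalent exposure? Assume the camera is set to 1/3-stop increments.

Aperture: f/2.2 → f/2.5 → f/2.8 → f/3.2 → f/3.5 → f/4 → f/4.5 → f/5 → f/5.6 — 2 2/3 stops narrower (darker).
ISO: 80 → 100 → 125 → 160 → 200 → 250 → 320 → 400 → 500 → 640 — 3 stops higher (brighter).
Net change so far: 1/3 stop brighter. Offset with the shutter speed: 1/250 → 1/320.

1/320s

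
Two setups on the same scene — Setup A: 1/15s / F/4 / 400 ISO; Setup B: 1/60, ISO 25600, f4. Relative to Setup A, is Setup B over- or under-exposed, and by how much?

4 stops brighter

Aperture: unchanged.
Shutter speed: 1/15 → 1/30 → 1/60 — 2 stops faster (darker).
ISO: 400 → 800 → 1600 → 3200 → 6400 → 12800 → 25600 — 6 stops raised (brighter).
Net: −2 +6 = +4 stops.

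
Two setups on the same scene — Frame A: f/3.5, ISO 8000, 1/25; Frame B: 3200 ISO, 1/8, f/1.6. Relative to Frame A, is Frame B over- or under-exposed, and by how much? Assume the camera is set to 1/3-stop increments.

2 2/3 stops brighter

Aperture: f/3.5 → f/3.2 → f/2.8 → f/2.5 → f/2.2 → f/2 → f/1.8 → f/1.6 — 2 1/3 stops opened up (brighter).
Shutter speed: 1/25 → 1/20 → 1/15 → 1/13 → 1/10 → 1/8 — 1 2/3 stops slower (brighter).
ISO: 8000 → 6400 → 5000 → 4000 → 3200 — 1 1/3 stops dropped (darker).
Net: +2 1/3 +1 2/3 −1 1/3 = +2 2/3 stops.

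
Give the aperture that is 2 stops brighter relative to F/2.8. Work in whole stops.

Aperture: f/2.8 → f/2 → f/1.4 — 2 stops opened up (brighter).

f/1.4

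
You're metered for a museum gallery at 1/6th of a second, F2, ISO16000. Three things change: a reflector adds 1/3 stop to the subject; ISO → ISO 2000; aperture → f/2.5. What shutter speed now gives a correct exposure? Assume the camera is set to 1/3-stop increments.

1.6 s

Scene light: 1/3 stop brighter.
ISO: 16000 → 12800 → 10000 → 8000 → 6400 → 5000 → 4000 → 3200 → 2500 → 2000 — 3 stops lower (darker).
Aperture: f/2 → f/2.2 → f/2.5 — 2/3 stop stopped down (darker).
Net so far: 3 1/3 stops darker. Shutter speed: 1/6 → 1/5 → 1/4 → 0.3 → 0.4 → 0.5 → 0.6 → 0.8 → 1 → 1.3 → 1.6.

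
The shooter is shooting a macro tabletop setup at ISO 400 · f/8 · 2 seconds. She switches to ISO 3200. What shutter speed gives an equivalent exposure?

1/4s

ISO: 400 → 800 → 1600 → 3200 — 3 stops higher (brighter).
Need 3 stops darker from the shutter speed: 2 → 1 → 1/2 → 1/4.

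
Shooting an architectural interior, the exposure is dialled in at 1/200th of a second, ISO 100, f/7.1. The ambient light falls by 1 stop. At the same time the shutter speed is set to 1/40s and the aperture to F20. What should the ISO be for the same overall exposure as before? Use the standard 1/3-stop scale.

ISO 320

Scene light: 1 stop darker.
Shutter speed: 1/200 → 1/160 → 1/125 → 1/100 → 1/80 → 1/60 → 1/50 → 1/40 — 2 1/3 stops slower (brighter).
Aperture: f/7.1 → f/8 → f/9 → f/10 → f/11 → f/13 → f/14 → f/16 → f/18 → f/20 — 3 stops stopped down (darker).
Net so far: 1 2/3 stops darker. ISO: 100 → 125 → 160 → 200 → 250 → 320.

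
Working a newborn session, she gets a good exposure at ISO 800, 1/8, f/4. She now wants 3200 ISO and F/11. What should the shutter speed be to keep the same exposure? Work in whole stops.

1/4s

ISO: 800 → 1600 → 3200 — 2 stops higher (brighter).
Aperture: f/4 → f/5.6 → f/8 → f/11 — 3 stops narrower (darker).
Net change so far: 1 stop darker. Offset with the shutter speed: 1/8 → 1/4.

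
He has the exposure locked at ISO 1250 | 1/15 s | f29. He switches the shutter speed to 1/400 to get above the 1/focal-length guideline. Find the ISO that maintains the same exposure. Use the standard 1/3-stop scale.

Shutter speed: 1/15 → 1/20 → 1/25 → 1/30 → 1/40 → 1/50 → 1/60 → 1/80 → 1/100 → 1/125 → 1/160 → 1/200 → 1/250 → 1/320 → 1/400 — 4 2/3 stops faster (darker).
Need 4 2/3 stops brighter from the ISO: 1250 → 1600 → 2000 → 2500 → 3200 → 4000 → 5000 → 6400 → 8000 → 10000 → 12800 → 16000 → 20000 → 25600 → 32000.

ISO 32000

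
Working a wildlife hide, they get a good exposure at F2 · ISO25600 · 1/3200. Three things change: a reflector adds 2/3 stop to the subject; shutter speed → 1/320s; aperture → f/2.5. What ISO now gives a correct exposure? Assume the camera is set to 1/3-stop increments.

Scene light: 2/3 stop brighter.
Shutter speed: 1/3200 → 1/2500 → 1/2000 → 1/1600 → 1/1250 → 1/1000 → 1/800 → 1/640 → 1/500 → 1/400 → 1/320 — 3 1/3 stops slower (brighter).
Aperture: f/2 → f/2.2 → f/2.5 — 2/3 stop narrower (darker).
Net so far: 3 1/3 stops brighter. ISO: 25600 → 20000 → 16000 → 12800 → 10000 → 8000 → 6400 → 5000 → 4000 → 3200 → 2500.

ISO 2500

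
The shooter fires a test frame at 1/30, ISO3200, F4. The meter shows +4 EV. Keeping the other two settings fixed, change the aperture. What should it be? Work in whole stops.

f/16

Overexposed by 4 stops → need 4 stops darker.
Aperture: f/4 → f/5.6 → f/8 → f/11 → f/16.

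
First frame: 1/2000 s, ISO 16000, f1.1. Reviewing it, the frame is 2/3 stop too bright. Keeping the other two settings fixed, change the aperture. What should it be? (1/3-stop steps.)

Overexposed by 2/3 stop → need 2/3 stop darker.
Aperture: f/1.1 → f/1.2 → f/1.4.

f/1.4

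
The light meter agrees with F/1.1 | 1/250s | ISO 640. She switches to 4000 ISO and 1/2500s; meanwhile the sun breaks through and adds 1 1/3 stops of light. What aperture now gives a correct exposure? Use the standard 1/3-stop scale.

Scene light: 1 1/3 stops brighter.
ISO: 640 → 800 → 1000 → 1250 → 1600 → 2000 → 2500 → 3200 → 4000 — 2 2/3 stops raised (brighter).
Shutter speed: 1/250 → 1/320 → 1/400 → 1/500 → 1/640 → 1/800 → 1/1000 → 1/1250 → 1/1600 → 1/2000 → 1/2500 — 3 1/3 stops faster (darker).
Net so far: 2/3 stop brighter. Aperture: f/1.1 → f/1.2 → f/1.4.

f/1.4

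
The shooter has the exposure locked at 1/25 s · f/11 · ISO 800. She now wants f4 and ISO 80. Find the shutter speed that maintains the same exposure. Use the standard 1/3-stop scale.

1/20s

Aperture: f/11 → f/10 → f/9 → f/8 → f/7.1 → f/6.3 → f/5.6 → f/5 → f/4.5 → f/4 — 3 stops larger aperture (brighter).
ISO: 800 → 640 → 500 → 400 → 320 → 250 → 200 → 160 → 125 → 100 → 80 — 3 1/3 stops lower (darker).
Net change so far: 1/3 stop darker. Offset with the shutter speed: 1/25 → 1/20.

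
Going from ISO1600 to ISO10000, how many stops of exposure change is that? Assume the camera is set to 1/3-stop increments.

2 2/3 stops

1600 → 2000 → 2500 → 3200 → 4000 → 5000 → 6400 → 8000 → 10000 — count the steps: 8 third-stops = 2 2/3 stops.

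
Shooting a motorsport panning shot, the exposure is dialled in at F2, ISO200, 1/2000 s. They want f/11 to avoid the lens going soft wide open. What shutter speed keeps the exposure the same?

Aperture: f/2 → f/2.8 → f/4 → f/5.6 → f/8 → f/11 — 5 stops narrower (darker).
Need 5 stops brighter from the shutter speed: 1/2000 → 1/1000 → 1/500 → 1/250 → 1/125 → 1/60.

1/60s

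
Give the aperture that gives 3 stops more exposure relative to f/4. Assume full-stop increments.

Aperture: f/4 → f/2.8 → f/2 → f/1.4 — 3 stops larger aperture (brighter).

f/1.4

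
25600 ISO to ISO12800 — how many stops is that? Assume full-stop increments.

25600 → 12800 — count the steps: 1 stop.

1 stop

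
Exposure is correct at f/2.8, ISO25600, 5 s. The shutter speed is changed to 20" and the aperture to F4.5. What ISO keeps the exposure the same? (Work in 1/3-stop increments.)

Shutter speed: 5 → 6 → 8 → 10 → 13 → 15 → 20 — 2 stops longer (brighter).
Aperture: f/2.8 → f/3.2 → f/3.5 → f/4 → f/4.5 — 1 1/3 stops narrower (darker).
Net change so far: 2/3 stop brighter. Offset with the ISO: 25600 → 20000 → 16000.

ISO 16000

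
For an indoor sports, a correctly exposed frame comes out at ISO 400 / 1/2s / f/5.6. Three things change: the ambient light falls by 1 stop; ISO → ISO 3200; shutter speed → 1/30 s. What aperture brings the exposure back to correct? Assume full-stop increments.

Scene light: 1 stop darker.
ISO: 400 → 800 → 1600 → 3200 — 3 stops higher (brighter).
Shutter speed: 1/2 → 1/4 → 1/8 → 1/15 → 1/30 — 4 stops shorter (darker).
Net so far: 2 stops darker. Aperture: f/5.6 → f/4 → f/2.8.

f/2.8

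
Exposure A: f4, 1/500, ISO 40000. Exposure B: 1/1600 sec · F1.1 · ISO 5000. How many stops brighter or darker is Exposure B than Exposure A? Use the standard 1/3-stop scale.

1 stop darker

Aperture: f/4 → f/3.5 → f/3.2 → f/2.8 → f/2.5 → f/2.2 → f/2 → f/1.8 → f/1.6 → f/1.4 → f/1.2 → f/1.1 — 3 2/3 stops opened up (brighter).
Shutter speed: 1/500 → 1/640 → 1/800 → 1/1000 → 1/1250 → 1/1600 — 1 2/3 stops shorter (darker).
ISO: 40000 → 32000 → 25600 → 20000 → 16000 → 12800 → 10000 → 8000 → 6400 → 5000 — 3 stops lower (darker).
Net: +3 2/3 −1 2/3 −3 = −1 stop.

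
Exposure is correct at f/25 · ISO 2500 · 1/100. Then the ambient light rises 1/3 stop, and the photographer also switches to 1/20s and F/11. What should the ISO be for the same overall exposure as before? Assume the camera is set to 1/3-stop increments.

ISO 80

Scene light: 1/3 stop brighter.
Shutter speed: 1/100 → 1/80 → 1/60 → 1/50 → 1/40 → 1/30 → 1/25 → 1/20 — 2 1/3 stops slower (brighter).
Aperture: f/25 → f/22 → f/20 → f/18 → f/16 → f/14 → f/13 → f/11 — 2 1/3 stops wider (brighter).
Net so far: 5 stops brighter. ISO: 2500 → 2000 → 1600 → 1250 → 1000 → 800 → 640 → 500 → 400 → 320 → 250 → 200 → 160 → 125 → 100 → 80.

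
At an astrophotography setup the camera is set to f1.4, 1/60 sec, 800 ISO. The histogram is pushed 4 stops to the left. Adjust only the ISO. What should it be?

Underexposed by 4 stops → need 4 stops brighter.
ISO: 800 → 1600 → 3200 → 6400 → 12800.

ISO 12800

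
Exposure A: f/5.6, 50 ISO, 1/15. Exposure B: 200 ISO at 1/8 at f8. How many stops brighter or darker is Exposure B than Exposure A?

Aperture: f/5.6 → f/8 — 1 stop narrower (darker).
Shutter speed: 1/15 → 1/8 — 1 stop slower (brighter).
ISO: 50 → 100 → 200 — 2 stops higher (brighter).
Net: −1 +1 +2 = +2 stops.

2 stops brighter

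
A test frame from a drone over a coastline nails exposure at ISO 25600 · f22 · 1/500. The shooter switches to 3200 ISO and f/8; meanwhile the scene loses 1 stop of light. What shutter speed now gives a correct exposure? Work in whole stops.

Scene light: 1 stop darker.
ISO: 25600 → 12800 → 6400 → 3200 — 3 stops dropped (darker).
Aperture: f/22 → f/16 → f/11 → f/8 — 3 stops larger aperture (brighter).
Net so far: 1 stop darker. Shutter speed: 1/500 → 1/250.

1/250s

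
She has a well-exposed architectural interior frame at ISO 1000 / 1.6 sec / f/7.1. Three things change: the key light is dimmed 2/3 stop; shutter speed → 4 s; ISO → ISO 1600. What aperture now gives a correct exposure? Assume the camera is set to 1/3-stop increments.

f/11

Scene light: 2/3 stop darker.
Shutter speed: 1.6 → 2 → 2.5 → 3.2 → 4 — 1 1/3 stops longer (brighter).
ISO: 1000 → 1250 → 1600 — 2/3 stop higher (brighter).
Net so far: 1 1/3 stops brighter. Aperture: f/7.1 → f/8 → f/9 → f/10 → f/11.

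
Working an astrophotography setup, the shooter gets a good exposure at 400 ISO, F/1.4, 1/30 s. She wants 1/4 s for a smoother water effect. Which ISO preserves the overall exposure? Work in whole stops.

ISO 50

Shutter speed: 1/30 → 1/15 → 1/8 → 1/4 — 3 stops slower (brighter).
Need 3 stops darker from the ISO: 400 → 200 → 100 → 50.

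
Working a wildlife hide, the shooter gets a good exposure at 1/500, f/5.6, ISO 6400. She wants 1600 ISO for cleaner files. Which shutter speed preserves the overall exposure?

ISO: 6400 → 3200 → 1600 — 2 stops lower (darker).
Need 2 stops brighter from the shutter speed: 1/500 → 1/250 → 1/125.

1/125s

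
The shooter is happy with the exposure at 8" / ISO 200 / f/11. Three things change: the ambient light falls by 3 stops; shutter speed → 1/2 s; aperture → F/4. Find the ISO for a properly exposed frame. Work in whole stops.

Scene light: 3 stops darker.
Shutter speed: 8 → 4 → 2 → 1 → 1/2 — 4 stops faster (darker).
Aperture: f/11 → f/8 → f/5.6 → f/4 — 3 stops opened up (brighter).
Net so far: 4 stops darker. ISO: 200 → 400 → 800 → 1600 → 3200.

ISO 3200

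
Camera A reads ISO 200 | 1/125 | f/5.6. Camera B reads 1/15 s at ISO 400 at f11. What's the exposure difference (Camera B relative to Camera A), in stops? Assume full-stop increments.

Aperture: f/5.6 → f/8 → f/11 — 2 stops narrower (darker).
Shutter speed: 1/125 → 1/60 → 1/30 → 1/15 — 3 stops longer (brighter).
ISO: 200 → 400 — 1 stop raised (brighter).
Net: −2 +3 +1 = +2 stops.

2 stops brighter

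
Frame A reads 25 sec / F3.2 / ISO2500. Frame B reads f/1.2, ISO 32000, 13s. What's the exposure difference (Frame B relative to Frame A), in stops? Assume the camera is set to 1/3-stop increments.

Aperture: f/3.2 → f/2.8 → f/2.5 → f/2.2 → f/2 → f/1.8 → f/1.6 → f/1.4 → f/1.2 — 2 2/3 stops larger aperture (brighter).
Shutter speed: 25 → 20 → 15 → 13 — 1 stop faster (darker).
ISO: 2500 → 3200 → 4000 → 5000 → 6400 → 8000 → 10000 → 12800 → 16000 → 20000 → 25600 → 32000 — 3 2/3 stops higher (brighter).
Net: +2 2/3 −1 +3 2/3 = +5 1/3 stops.

5 1/3 stops brighter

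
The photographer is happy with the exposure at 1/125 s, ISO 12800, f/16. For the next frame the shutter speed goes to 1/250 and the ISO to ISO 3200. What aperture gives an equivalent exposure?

f/5.6

Shutter speed: 1/125 → 1/250 — 1 stop shorter (darker).
ISO: 12800 → 6400 → 3200 — 2 stops lower (darker).
Net change so far: 3 stops darker. Offset with the aperture: f/16 → f/11 → f/8 → f/5.6.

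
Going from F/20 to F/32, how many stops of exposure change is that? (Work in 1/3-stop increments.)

1 1/3 stops

f/20 → f/22 → f/25 → f/29 → f/32 — count the steps: 4 third-stops = 1 1/3 stops.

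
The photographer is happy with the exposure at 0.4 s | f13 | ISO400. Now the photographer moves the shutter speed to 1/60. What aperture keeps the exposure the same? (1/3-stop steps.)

f/2.5

Shutter speed: 0.4 → 0.3 → 1/4 → 1/5 → 1/6 → 1/8 → 1/10 → 1/13 → 1/15 → 1/20 → 1/25 → 1/30 → 1/40 → 1/50 → 1/60 — 4 2/3 stops faster (darker).
Need 4 2/3 stops brighter from the aperture: f/13 → f/11 → f/10 → f/9 → f/8 → f/7.1 → f/6.3 → f/5.6 → f/5 → f/4.5 → f/4 → f/3.5 → f/3.2 → f/2.8 → f/2.5.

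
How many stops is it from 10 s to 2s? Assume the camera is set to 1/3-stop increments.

2 1/3 stops

10 → 8 → 6 → 5 → 4 → 3.2 → 2.5 → 2 — count the steps: 7 third-stops = 2 1/3 stops.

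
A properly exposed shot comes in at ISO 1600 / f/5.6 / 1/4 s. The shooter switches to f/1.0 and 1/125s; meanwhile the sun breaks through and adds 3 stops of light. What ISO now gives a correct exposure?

Scene light: 3 stops brighter.
Aperture: f/5.6 → f/4 → f/2.8 → f/2 → f/1.4 → f/1.0 — 5 stops wider (brighter).
Shutter speed: 1/4 → 1/8 → 1/15 → 1/30 → 1/60 → 1/125 — 5 stops shorter (darker).
Net so far: 3 stops brighter. ISO: 1600 → 800 → 400 → 200.

ISO 200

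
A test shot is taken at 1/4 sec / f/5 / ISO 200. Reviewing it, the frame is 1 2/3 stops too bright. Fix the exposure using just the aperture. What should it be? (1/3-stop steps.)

f/9

Overexposed by 1 2/3 stops → need 1 2/3 stops darker.
Aperture: f/5 → f/5.6 → f/6.3 → f/7.1 → f/8 → f/9.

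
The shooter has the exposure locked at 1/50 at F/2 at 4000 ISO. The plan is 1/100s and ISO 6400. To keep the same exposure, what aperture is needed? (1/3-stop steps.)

Shutter speed: 1/50 → 1/60 → 1/80 → 1/100 — 1 stop shorter (darker).
ISO: 4000 → 5000 → 6400 — 2/3 stop raised (brighter).
Net change so far: 1/3 stop darker. Offset with the aperture: f/2 → f/1.8.

f/1.8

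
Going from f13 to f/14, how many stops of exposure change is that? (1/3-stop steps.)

1/3 stop

f/13 → f/14 — count the steps: 1 third-stops = 1/3 stop.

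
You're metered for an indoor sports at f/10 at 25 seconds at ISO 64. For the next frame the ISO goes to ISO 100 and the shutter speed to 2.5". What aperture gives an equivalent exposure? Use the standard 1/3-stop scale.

f/4

ISO: 64 → 80 → 100 — 2/3 stop raised (brighter).
Shutter speed: 25 → 20 → 15 → 13 → 10 → 8 → 6 → 5 → 4 → 3.2 → 2.5 — 3 1/3 stops faster (darker).
Net change so far: 2 2/3 stops darker. Offset with the aperture: f/10 → f/9 → f/8 → f/7.1 → f/6.3 → f/5.6 → f/5 → f/4.5 → f/4.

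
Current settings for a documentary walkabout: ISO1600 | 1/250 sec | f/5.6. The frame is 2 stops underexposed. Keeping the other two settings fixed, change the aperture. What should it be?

Underexposed by 2 stops → need 2 stops brighter.
Aperture: f/5.6 → f/4 → f/2.8.

f/2.8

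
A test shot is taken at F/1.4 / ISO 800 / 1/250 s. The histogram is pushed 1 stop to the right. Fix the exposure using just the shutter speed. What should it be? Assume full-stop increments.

Overexposed by 1 stop → need 1 stop darker.
Shutter speed: 1/250 → 1/500.

1/500s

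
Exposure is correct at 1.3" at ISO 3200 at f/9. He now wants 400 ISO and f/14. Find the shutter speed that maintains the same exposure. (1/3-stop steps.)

25 s

ISO: 3200 → 2500 → 2000 → 1600 → 1250 → 1000 → 800 → 640 → 500 → 400 — 3 stops dropped (darker).
Aperture: f/9 → f/10 → f/11 → f/13 → f/14 — 1 1/3 stops smaller aperture (darker).
Net change so far: 4 1/3 stops darker. Offset with the shutter speed: 1.3 → 1.6 → 2 → 2.5 → 3.2 → 4 → 5 → 6 → 8 → 10 → 13 → 15 → 20 → 25.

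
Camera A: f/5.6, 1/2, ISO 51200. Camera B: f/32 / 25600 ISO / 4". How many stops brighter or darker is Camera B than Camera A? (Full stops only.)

Aperture: f/5.6 → f/8 → f/11 → f/16 → f/22 → f/32 — 5 stops smaller aperture (darker).
Shutter speed: 1/2 → 1 → 2 → 4 — 3 stops longer (brighter).
ISO: 51200 → 25600 — 1 stop lower (darker).
Net: −5 +3 −1 = −3 stops.

3 stops darker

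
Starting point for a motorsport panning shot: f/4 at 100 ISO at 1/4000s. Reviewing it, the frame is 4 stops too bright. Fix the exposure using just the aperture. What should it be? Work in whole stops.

f/16

Overexposed by 4 stops → need 4 stops darker.
Aperture: f/4 → f/5.6 → f/8 → f/11 → f/16.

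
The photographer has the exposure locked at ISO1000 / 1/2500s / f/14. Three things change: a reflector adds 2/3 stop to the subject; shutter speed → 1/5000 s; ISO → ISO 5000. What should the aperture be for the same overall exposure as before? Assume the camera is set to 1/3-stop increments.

Scene light: 2/3 stop brighter.
Shutter speed: 1/2500 → 1/3200 → 1/4000 → 1/5000 — 1 stop faster (darker).
ISO: 1000 → 1250 → 1600 → 2000 → 2500 → 3200 → 4000 → 5000 — 2 1/3 stops raised (brighter).
Net so far: 2 stops brighter. Aperture: f/14 → f/16 → f/18 → f/20 → f/22 → f/25 → f/29.

f/29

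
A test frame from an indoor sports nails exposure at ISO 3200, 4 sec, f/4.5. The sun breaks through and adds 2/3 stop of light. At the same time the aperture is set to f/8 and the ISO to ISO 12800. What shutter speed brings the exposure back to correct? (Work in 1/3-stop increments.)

2 s

Scene light: 2/3 stop brighter.
Aperture: f/4.5 → f/5 → f/5.6 → f/6.3 → f/7.1 → f/8 — 1 2/3 stops narrower (darker).
ISO: 3200 → 4000 → 5000 → 6400 → 8000 → 10000 → 12800 — 2 stops raised (brighter).
Net so far: 1 stop brighter. Shutter speed: 4 → 3.2 → 2.5 → 2.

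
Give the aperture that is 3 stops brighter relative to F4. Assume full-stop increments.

f/1.4

Aperture: f/4 → f/2.8 → f/2 → f/1.4 — 3 stops wider (brighter).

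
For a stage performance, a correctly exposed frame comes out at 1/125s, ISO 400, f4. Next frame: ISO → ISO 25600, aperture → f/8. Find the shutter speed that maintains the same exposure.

ISO: 400 → 800 → 1600 → 3200 → 6400 → 12800 → 25600 — 6 stops higher (brighter).
Aperture: f/4 → f/5.6 → f/8 — 2 stops narrower (darker).
Net change so far: 4 stops brighter. Offset with the shutter speed: 1/125 → 1/250 → 1/500 → 1/1000 → 1/2000.

1/2000s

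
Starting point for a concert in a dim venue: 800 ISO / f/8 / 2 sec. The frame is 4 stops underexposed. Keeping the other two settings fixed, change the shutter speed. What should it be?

30 s

Underexposed by 4 stops → need 4 stops brighter.
Shutter speed: 2 → 4 → 8 → 15 → 30.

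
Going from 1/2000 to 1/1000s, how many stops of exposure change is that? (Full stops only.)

1/2000 → 1/1000 — count the steps: 1 stop.

1 stop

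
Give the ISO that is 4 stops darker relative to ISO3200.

ISO: 3200 → 1600 → 800 → 400 → 200 — 4 stops dropped (darker).

ISO 200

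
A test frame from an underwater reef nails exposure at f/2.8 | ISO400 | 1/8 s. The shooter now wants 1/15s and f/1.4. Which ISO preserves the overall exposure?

ISO 200

Shutter speed: 1/8 → 1/15 — 1 stop faster (darker).
Aperture: f/2.8 → f/2 → f/1.4 — 2 stops wider (brighter).
Net change so far: 1 stop brighter. Offset with the ISO: 400 → 200.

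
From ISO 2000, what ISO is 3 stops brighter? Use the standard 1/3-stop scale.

ISO: 2000 → 2500 → 3200 → 4000 → 5000 → 6400 → 8000 → 10000 → 12800 → 16000 — 3 stops raised (brighter).

ISO 16000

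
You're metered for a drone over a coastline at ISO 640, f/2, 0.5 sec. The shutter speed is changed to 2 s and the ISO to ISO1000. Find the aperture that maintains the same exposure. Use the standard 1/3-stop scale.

f/5

Shutter speed: 0.5 → 0.6 → 0.8 → 1 → 1.3 → 1.6 → 2 — 2 stops longer (brighter).
ISO: 640 → 800 → 1000 — 2/3 stop raised (brighter).
Net change so far: 2 2/3 stops brighter. Offset with the aperture: f/2 → f/2.2 → f/2.5 → f/2.8 → f/3.2 → f/3.5 → f/4 → f/4.5 → f/5.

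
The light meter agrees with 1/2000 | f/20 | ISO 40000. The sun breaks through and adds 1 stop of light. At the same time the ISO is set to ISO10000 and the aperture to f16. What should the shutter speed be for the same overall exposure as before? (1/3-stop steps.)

1/1600s

Scene light: 1 stop brighter.
ISO: 40000 → 32000 → 25600 → 20000 → 16000 → 12800 → 10000 — 2 stops lower (darker).
Aperture: f/20 → f/18 → f/16 — 2/3 stop larger aperture (brighter).
Net so far: 1/3 stop darker. Shutter speed: 1/2000 → 1/1600.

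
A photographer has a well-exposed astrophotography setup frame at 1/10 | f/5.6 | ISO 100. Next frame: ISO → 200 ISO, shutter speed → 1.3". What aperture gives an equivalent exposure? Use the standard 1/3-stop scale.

ISO: 100 → 125 → 160 → 200 — 1 stop raised (brighter).
Shutter speed: 1/10 → 1/8 → 1/6 → 1/5 → 1/4 → 0.3 → 0.4 → 0.5 → 0.6 → 0.8 → 1 → 1.3 — 3 2/3 stops longer (brighter).
Net change so far: 4 2/3 stops brighter. Offset with the aperture: f/5.6 → f/6.3 → f/7.1 → f/8 → f/9 → f/10 → f/11 → f/13 → f/14 → f/16 → f/18 → f/20 → f/22 → f/25 → f/29.

f/29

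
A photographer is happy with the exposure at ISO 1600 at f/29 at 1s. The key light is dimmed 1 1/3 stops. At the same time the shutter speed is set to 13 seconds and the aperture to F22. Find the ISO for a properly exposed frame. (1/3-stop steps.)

ISO 200

Scene light: 1 1/3 stops darker.
Shutter speed: 1 → 1.3 → 1.6 → 2 → 2.5 → 3.2 → 4 → 5 → 6 → 8 → 10 → 13 — 3 2/3 stops longer (brighter).
Aperture: f/29 → f/25 → f/22 — 2/3 stop larger aperture (brighter).
Net so far: 3 stops brighter. ISO: 1600 → 1250 → 1000 → 800 → 640 → 500 → 400 → 320 → 250 → 200.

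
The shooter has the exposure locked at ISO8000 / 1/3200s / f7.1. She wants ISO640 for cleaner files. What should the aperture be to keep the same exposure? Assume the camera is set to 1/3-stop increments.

f/2

ISO: 8000 → 6400 → 5000 → 4000 → 3200 → 2500 → 2000 → 1600 → 1250 → 1000 → 800 → 640 — 3 2/3 stops lower (darker).
Need 3 2/3 stops brighter from the aperture: f/7.1 → f/6.3 → f/5.6 → f/5 → f/4.5 → f/4 → f/3.5 → f/3.2 → f/2.8 → f/2.5 → f/2.2 → f/2.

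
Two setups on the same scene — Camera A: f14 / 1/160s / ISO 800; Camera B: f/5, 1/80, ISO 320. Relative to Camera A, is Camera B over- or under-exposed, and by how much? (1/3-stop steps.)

Aperture: f/14 → f/13 → f/11 → f/10 → f/9 → f/8 → f/7.1 → f/6.3 → f/5.6 → f/5 — 3 stops larger aperture (brighter).
Shutter speed: 1/160 → 1/125 → 1/100 → 1/80 — 1 stop longer (brighter).
ISO: 800 → 640 → 500 → 400 → 320 — 1 1/3 stops lower (darker).
Net: +3 +1 −1 1/3 = +2 2/3 stops.

2 2/3 stops brighter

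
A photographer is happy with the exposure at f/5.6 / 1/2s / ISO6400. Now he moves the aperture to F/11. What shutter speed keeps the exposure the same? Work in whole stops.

2 s

Aperture: f/5.6 → f/8 → f/11 — 2 stops smaller aperture (darker).
Need 2 stops brighter from the shutter speed: 1/2 → 1 → 2.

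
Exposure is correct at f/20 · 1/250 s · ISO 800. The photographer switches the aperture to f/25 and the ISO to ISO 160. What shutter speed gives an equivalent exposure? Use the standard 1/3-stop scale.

Aperture: f/20 → f/22 → f/25 — 2/3 stop narrower (darker).
ISO: 800 → 640 → 500 → 400 → 320 → 250 → 200 → 160 — 2 1/3 stops lower (darker).
Net change so far: 3 stops darker. Offset with the shutter speed: 1/250 → 1/200 → 1/160 → 1/125 → 1/100 → 1/80 → 1/60 → 1/50 → 1/40 → 1/30.

1/30s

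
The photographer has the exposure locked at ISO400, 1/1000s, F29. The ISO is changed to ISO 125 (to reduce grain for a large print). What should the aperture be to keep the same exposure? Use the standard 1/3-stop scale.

f/16

ISO: 400 → 320 → 250 → 200 → 160 → 125 — 1 2/3 stops lower (darker).
Need 1 2/3 stops brighter from the aperture: f/29 → f/25 → f/22 → f/20 → f/18 → f/16.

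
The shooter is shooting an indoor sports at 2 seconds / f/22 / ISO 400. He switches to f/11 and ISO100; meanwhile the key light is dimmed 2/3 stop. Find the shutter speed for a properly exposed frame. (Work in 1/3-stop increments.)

Scene light: 2/3 stop darker.
Aperture: f/22 → f/20 → f/18 → f/16 → f/14 → f/13 → f/11 — 2 stops larger aperture (brighter).
ISO: 400 → 320 → 250 → 200 → 160 → 125 → 100 — 2 stops dropped (darker).
Net so far: 2/3 stop darker. Shutter speed: 2 → 2.5 → 3.2.

3.2 s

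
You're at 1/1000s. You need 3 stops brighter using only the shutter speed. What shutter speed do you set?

Shutter speed: 1/1000 → 1/500 → 1/250 → 1/125 — 3 stops longer (brighter).

1/125s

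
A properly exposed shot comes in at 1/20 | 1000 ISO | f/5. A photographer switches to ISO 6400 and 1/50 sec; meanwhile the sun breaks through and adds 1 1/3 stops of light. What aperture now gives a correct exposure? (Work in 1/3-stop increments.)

Scene light: 1 1/3 stops brighter.
ISO: 1000 → 1250 → 1600 → 2000 → 2500 → 3200 → 4000 → 5000 → 6400 — 2 2/3 stops higher (brighter).
Shutter speed: 1/20 → 1/25 → 1/30 → 1/40 → 1/50 — 1 1/3 stops shorter (darker).
Net so far: 2 2/3 stops brighter. Aperture: f/5 → f/5.6 → f/6.3 → f/7.1 → f/8 → f/9 → f/10 → f/11 → f/13.

f/13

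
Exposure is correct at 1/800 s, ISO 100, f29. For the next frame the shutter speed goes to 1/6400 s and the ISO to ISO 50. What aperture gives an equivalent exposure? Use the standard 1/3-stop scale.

Shutter speed: 1/800 → 1/1000 → 1/1250 → 1/1600 → 1/2000 → 1/2500 → 1/3200 → 1/4000 → 1/5000 → 1/6400 — 3 stops shorter (darker).
ISO: 100 → 80 → 64 → 50 — 1 stop lower (darker).
Net change so far: 4 stops darker. Offset with the aperture: f/29 → f/25 → f/22 → f/20 → f/18 → f/16 → f/14 → f/13 → f/11 → f/10 → f/9 → f/8 → f/7.1.

f/7.1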